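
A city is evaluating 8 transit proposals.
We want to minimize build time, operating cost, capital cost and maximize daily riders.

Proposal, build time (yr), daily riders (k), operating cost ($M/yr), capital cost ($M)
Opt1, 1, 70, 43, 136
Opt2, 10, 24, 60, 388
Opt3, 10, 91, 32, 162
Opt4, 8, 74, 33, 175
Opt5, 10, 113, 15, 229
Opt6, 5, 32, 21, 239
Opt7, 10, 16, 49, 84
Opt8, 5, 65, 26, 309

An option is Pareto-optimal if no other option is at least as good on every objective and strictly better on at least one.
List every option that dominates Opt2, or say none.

Opt1, Opt3, Opt4, Opt5, Opt6, Opt8

Opt1: build time 1≤10, daily riders 70≥24, operating cost 43≤60, capital cost 136≤388 — dominates Opt2.
Opt3: build time 10≤10, daily riders 91≥24, operating cost 32≤60, capital cost 162≤388 — dominates Opt2.
Opt4: build time 8≤10, daily riders 74≥24, operating cost 33≤60, capital cost 175≤388 — dominates Opt2.
Opt5: build time 10≤10, daily riders 113≥24, operating cost 15≤60, capital cost 229≤388 — dominates Opt2.
Opt6: build time 5≤10, daily riders 32≥24, operating cost 21≤60, capital cost 239≤388 — dominates Opt2.
Opt8: build time 5≤10, daily riders 65≥24, operating cost 26≤60, capital cost 309≤388 — dominates Opt2.
Others (Opt7) are each worse than Opt2 on at least one objective.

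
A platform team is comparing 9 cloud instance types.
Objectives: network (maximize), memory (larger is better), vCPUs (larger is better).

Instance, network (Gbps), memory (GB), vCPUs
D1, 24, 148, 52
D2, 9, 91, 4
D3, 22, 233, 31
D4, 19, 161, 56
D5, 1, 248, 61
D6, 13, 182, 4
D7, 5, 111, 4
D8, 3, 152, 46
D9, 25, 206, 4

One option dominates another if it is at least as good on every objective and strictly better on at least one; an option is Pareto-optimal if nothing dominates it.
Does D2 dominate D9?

D2 vs D9: D2 is worse on network (9 vs 25), so it does not dominate D9.

No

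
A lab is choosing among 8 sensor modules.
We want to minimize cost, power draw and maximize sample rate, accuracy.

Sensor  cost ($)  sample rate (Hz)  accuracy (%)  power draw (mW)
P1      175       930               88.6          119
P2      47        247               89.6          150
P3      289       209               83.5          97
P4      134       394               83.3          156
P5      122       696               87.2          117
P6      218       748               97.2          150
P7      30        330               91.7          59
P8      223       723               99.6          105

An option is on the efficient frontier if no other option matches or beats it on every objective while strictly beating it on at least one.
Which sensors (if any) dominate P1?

none

P2: worse on sample rate (247 vs 930).
P3: worse on cost (289 vs 175).
P4: worse on sample rate (394 vs 930).
P5: worse on sample rate (696 vs 930).
P6: worse on cost (218 vs 175).
P7: worse on sample rate (330 vs 930).
P8: worse on cost (223 vs 175).
No option dominates P1.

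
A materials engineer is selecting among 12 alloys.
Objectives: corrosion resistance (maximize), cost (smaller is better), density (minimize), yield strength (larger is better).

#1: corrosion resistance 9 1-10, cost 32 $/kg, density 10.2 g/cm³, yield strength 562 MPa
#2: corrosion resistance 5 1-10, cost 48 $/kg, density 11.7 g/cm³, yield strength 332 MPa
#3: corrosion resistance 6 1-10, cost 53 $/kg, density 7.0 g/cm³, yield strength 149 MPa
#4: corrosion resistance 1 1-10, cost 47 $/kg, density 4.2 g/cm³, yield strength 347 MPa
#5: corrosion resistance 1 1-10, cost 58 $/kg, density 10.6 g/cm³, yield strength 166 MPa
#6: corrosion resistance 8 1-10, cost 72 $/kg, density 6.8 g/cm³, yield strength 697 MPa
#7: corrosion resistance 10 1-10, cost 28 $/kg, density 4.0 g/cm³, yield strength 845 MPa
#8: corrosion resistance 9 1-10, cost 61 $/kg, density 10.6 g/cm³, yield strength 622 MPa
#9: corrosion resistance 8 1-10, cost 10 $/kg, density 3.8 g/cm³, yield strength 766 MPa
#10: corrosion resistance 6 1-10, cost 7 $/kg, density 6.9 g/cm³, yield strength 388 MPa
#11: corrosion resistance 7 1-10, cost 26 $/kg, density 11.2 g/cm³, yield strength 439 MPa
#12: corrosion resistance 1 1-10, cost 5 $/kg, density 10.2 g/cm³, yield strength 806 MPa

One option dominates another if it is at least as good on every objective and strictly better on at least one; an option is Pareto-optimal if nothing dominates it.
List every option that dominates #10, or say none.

none

#1: worse on cost (32 vs 7).
#2: worse on corrosion resistance (5 vs 6).
#3: worse on cost (53 vs 7).
#4: worse on corrosion resistance (1 vs 6).
#5: worse on corrosion resistance (1 vs 6).
#6: worse on cost (72 vs 7).
#7: worse on cost (28 vs 7).
#8: worse on cost (61 vs 7).
#9: worse on cost (10 vs 7).
#11: worse on cost (26 vs 7).
#12: worse on corrosion resistance (1 vs 6).
No option dominates #10.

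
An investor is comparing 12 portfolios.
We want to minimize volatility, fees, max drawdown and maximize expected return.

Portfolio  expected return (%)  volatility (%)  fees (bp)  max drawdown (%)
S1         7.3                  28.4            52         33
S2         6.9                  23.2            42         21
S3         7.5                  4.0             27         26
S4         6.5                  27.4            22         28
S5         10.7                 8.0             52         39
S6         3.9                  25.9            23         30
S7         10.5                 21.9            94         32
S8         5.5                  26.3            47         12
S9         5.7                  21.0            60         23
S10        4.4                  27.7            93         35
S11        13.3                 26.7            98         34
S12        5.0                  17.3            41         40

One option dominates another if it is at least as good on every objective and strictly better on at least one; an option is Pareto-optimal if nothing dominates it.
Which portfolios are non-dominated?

S1: dominated by S3 (expected return 7.5≥7.3, volatility 4.0≤28.4, fees 27≤52, max drawdown 26≤33).
S2: not dominated.
S3: not dominated (best volatility).
S4: not dominated (best fees).
S5: not dominated.
S6: not dominated.
S7: not dominated.
S8: not dominated (best max drawdown).
S9: not dominated.
S10: dominated by S2 (expected return 6.9≥4.4, volatility 23.2≤27.7, fees 42≤93, max drawdown 21≤35).
S11: not dominated (best expected return).
S12: dominated by S3 (expected return 7.5≥5.0, volatility 4.0≤17.3, fees 27≤41, max drawdown 26≤40).

S2, S3, S4, S5, S6, S7, S8, S9, S11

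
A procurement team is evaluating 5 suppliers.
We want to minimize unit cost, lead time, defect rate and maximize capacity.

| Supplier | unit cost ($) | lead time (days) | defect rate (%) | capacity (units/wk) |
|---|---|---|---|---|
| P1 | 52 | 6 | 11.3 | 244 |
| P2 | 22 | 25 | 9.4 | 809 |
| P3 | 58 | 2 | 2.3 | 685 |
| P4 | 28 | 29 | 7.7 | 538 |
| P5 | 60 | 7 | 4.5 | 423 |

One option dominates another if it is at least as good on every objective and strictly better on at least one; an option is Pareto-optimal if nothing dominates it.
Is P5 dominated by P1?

P1 vs P5: P1 is worse on defect rate (11.3 vs 4.5), so it does not dominate P5.

No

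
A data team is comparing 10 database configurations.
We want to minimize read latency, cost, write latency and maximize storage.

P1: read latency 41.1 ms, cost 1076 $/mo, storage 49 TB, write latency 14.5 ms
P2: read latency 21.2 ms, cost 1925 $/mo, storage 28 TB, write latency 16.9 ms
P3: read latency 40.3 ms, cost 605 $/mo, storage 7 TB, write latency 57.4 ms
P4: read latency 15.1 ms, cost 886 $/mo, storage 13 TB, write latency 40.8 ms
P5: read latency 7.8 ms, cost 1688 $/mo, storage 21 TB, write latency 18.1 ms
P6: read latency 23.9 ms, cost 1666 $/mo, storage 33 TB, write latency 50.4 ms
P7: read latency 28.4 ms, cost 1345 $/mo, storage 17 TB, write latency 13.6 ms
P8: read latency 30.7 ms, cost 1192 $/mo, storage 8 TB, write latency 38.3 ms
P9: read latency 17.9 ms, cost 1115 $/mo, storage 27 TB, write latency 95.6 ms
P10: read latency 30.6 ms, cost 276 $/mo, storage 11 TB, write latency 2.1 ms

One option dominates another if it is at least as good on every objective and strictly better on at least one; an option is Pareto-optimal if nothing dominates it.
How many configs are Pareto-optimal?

8

P1: not dominated (best storage).
P2: not dominated.
P3: dominated by P10 (read latency 30.6≤40.3, cost 276≤605, storage 11≥7, write latency 2.1≤57.4).
P4: not dominated.
P5: not dominated (best read latency).
P6: not dominated.
P7: not dominated.
P8: dominated by P10 (read latency 30.6≤30.7, cost 276≤1192, storage 11≥8, write latency 2.1≤38.3).
P9: not dominated.
P10: not dominated (best cost).
Pareto-optimal: P1, P2, P4, P5, P6, P7, P9, P10 → 8.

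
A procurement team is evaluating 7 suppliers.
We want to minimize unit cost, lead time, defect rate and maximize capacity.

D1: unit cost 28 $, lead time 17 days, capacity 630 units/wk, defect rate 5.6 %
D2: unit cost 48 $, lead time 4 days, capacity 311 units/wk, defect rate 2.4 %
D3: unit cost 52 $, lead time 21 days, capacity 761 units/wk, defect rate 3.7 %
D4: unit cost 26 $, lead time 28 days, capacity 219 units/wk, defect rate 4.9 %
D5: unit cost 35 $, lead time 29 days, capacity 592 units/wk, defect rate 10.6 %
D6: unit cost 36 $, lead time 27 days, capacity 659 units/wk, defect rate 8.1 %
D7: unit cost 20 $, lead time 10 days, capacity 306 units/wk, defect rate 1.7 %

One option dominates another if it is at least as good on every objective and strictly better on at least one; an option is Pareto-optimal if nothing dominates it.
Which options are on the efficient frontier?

D1: not dominated.
D2: not dominated (best lead time).
D3: not dominated (best capacity).
D4: dominated by D7 (unit cost 20≤26, lead time 10≤28, capacity 306≥219, defect rate 1.7≤4.9).
D5: dominated by D1 (unit cost 28≤35, lead time 17≤29, capacity 630≥592, defect rate 5.6≤10.6).
D6: not dominated.
D7: not dominated (best unit cost).

D1, D2, D3, D6, D7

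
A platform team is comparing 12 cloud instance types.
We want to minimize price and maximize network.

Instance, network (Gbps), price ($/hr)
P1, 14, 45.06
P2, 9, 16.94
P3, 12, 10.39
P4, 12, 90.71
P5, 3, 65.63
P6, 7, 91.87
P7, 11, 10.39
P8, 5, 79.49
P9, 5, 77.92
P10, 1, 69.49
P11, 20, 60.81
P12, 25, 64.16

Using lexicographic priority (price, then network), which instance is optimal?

P3

First minimize price: best is 10.39, kept {P3, P7}.
Then maximize network: best is 12, kept {P3}.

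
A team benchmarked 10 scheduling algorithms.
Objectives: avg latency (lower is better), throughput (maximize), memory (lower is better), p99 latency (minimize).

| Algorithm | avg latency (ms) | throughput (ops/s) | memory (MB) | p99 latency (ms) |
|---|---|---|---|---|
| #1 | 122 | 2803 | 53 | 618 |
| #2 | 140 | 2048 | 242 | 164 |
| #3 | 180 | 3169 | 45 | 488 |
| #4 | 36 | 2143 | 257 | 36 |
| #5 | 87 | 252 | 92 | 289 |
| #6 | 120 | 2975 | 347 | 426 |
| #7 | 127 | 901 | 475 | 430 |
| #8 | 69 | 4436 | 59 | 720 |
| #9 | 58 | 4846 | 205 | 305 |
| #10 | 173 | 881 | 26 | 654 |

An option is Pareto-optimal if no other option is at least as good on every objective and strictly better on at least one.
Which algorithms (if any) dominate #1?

none

#2: worse on avg latency (140 vs 122).
#3: worse on avg latency (180 vs 122).
#4: worse on throughput (2143 vs 2803).
#5: worse on throughput (252 vs 2803).
#6: worse on memory (347 vs 53).
#7: worse on avg latency (127 vs 122).
#8: worse on memory (59 vs 53).
#9: worse on memory (205 vs 53).
#10: worse on avg latency (173 vs 122).
No option dominates #1.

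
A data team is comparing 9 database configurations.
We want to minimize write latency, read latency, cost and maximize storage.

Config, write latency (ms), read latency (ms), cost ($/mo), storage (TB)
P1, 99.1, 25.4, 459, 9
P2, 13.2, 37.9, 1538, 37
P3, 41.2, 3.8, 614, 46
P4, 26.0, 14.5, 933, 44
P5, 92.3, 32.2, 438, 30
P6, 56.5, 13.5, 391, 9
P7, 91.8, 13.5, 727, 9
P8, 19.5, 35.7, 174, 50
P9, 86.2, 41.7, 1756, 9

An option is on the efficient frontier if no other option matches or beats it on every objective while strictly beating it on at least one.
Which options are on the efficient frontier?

P1: dominated by P6 (write latency 56.5≤99.1, read latency 13.5≤25.4, cost 391≤459, storage 9≥9).
P2: not dominated (best write latency).
P3: not dominated (best read latency).
P4: not dominated.
P5: not dominated.
P6: not dominated.
P7: dominated by P3 (write latency 41.2≤91.8, read latency 3.8≤13.5, cost 614≤727, storage 46≥9).
P8: not dominated (best cost).
P9: dominated by P2 (write latency 13.2≤86.2, read latency 37.9≤41.7, cost 1538≤1756, storage 37≥9).

P2, P3, P4, P5, P6, P8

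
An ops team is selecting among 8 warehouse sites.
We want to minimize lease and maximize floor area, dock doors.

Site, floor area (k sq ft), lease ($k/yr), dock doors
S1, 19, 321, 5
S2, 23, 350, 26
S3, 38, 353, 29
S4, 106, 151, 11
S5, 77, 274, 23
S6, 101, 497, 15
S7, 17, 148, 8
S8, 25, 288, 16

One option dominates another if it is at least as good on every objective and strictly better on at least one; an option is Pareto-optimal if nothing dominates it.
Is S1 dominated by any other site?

Yes

S4 vs S1: floor area 106≥19, lease 151≤321, dock doors 11≥5 — S4 is at least as good on every objective and strictly better on at least one, so S4 dominates S1.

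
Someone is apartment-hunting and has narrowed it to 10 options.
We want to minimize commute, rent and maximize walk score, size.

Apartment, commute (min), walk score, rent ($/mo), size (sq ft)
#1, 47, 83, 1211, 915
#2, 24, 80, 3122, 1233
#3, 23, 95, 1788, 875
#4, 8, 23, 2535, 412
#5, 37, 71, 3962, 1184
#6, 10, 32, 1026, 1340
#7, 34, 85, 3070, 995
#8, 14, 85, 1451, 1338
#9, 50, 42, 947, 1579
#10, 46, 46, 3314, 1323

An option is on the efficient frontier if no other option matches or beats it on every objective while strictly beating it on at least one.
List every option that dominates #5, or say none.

#2, #8

#2: commute 24≤37, walk score 80≥71, rent 3122≤3962, size 1233≥1184 — dominates #5.
#8: commute 14≤37, walk score 85≥71, rent 1451≤3962, size 1338≥1184 — dominates #5.
Others (#1, #3, #4, #6, #7, #9, #10) are each worse than #5 on at least one objective.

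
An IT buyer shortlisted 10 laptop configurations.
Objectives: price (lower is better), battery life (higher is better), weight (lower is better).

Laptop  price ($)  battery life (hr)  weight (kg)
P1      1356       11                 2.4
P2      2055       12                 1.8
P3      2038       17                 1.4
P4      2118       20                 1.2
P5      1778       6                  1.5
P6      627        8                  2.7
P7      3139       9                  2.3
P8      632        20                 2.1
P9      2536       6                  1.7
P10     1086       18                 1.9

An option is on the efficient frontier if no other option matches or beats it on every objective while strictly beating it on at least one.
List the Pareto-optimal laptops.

P3, P4, P5, P6, P8, P10

P1: dominated by P8 (price 632≤1356, battery life 20≥11, weight 2.1≤2.4).
P2: dominated by P3 (price 2038≤2055, battery life 17≥12, weight 1.4≤1.8).
P3: not dominated.
P4: not dominated (best weight).
P5: not dominated.
P6: not dominated (best price).
P7: dominated by P2 (price 2055≤3139, battery life 12≥9, weight 1.8≤2.3).
P8: not dominated.
P9: dominated by P3 (price 2038≤2536, battery life 17≥6, weight 1.4≤1.7).
P10: not dominated.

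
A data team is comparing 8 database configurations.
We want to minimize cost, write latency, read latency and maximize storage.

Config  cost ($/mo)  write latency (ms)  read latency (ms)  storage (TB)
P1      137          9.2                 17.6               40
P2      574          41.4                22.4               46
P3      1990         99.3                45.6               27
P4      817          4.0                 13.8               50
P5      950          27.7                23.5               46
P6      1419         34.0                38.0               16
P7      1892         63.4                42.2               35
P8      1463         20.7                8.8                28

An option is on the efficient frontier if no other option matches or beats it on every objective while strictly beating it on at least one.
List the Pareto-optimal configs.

P1, P2, P4, P8

P1: not dominated (best cost).
P2: not dominated.
P3: dominated by P1 (cost 137≤1990, write latency 9.2≤99.3, read latency 17.6≤45.6, storage 40≥27).
P4: not dominated (best write latency).
P5: dominated by P4 (cost 817≤950, write latency 4.0≤27.7, read latency 13.8≤23.5, storage 50≥46).
P6: dominated by P1 (cost 137≤1419, write latency 9.2≤34.0, read latency 17.6≤38.0, storage 40≥16).
P7: dominated by P1 (cost 137≤1892, write latency 9.2≤63.4, read latency 17.6≤42.2, storage 40≥35).
P8: not dominated (best read latency).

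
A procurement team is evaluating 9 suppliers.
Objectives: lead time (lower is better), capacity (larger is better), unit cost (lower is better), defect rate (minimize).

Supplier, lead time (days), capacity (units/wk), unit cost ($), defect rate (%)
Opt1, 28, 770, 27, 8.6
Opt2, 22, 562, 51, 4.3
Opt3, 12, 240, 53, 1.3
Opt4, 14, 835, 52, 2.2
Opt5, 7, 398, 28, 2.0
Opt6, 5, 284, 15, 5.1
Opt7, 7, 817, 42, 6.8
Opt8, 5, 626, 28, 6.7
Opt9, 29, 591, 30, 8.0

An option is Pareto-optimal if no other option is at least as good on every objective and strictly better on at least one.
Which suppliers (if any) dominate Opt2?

none

Opt1: worse on lead time (28 vs 22).
Opt3: worse on capacity (240 vs 562).
Opt4: worse on unit cost (52 vs 51).
Opt5: worse on capacity (398 vs 562).
Opt6: worse on capacity (284 vs 562).
Opt7: worse on defect rate (6.8 vs 4.3).
Opt8: worse on defect rate (6.7 vs 4.3).
Opt9: worse on lead time (29 vs 22).
No option dominates Opt2.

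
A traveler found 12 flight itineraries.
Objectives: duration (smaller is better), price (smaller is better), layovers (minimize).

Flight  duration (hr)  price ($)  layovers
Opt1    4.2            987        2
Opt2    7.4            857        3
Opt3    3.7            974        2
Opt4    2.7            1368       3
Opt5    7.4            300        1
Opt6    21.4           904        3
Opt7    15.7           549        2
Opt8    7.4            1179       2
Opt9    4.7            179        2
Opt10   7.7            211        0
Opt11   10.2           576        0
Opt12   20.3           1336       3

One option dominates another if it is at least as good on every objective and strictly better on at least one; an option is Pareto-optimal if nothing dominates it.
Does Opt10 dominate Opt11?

Yes

Opt10 vs Opt11: duration 7.7≤10.2, price 211≤576, layovers 0≤0 — Opt10 is at least as good on every objective with at least one strict improvement.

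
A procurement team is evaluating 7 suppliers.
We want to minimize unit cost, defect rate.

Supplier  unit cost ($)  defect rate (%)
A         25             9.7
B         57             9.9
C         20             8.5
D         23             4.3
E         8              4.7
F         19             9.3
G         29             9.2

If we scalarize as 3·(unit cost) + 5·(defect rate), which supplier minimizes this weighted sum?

E

A: 3·25 + 5·9.7 = 123.5
B: 3·57 + 5·9.9 = 220.5
C: 3·20 + 5·8.5 = 102.5
D: 3·23 + 5·4.3 = 90.5
E: 3·8 + 5·4.7 = 47.5
F: 3·19 + 5·9.3 = 103.5
G: 3·29 + 5·9.2 = 133.0
Lowest: E at 47.5.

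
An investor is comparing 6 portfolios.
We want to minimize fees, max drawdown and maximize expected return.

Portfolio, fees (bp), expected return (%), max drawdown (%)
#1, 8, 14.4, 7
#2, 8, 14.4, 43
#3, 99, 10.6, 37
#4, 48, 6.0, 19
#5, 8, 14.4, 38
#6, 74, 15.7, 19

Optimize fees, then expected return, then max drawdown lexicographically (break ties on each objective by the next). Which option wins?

#1

First minimize fees: best is 8, kept {#1, #2, #5}.
Then maximize expected return: best is 14.4, kept {#1, #2, #5}.
Then minimize max drawdown: best is 7, kept {#1}.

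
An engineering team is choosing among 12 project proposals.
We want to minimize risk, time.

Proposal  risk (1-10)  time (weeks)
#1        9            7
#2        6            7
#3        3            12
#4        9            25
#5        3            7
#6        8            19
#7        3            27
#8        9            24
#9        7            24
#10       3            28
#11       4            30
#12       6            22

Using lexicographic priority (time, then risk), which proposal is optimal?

#5

First minimize time: best is 7, kept {#1, #2, #5}.
Then minimize risk: best is 3, kept {#5}.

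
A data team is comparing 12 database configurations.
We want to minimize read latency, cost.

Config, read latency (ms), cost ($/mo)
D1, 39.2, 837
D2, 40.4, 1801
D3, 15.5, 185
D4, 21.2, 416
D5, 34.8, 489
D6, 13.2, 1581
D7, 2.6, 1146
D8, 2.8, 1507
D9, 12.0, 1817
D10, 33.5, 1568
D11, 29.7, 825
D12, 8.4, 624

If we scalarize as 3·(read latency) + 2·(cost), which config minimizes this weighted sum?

D3

D1: 3·39.2 + 2·837 = 1791.6
D2: 3·40.4 + 2·1801 = 3723.2
D3: 3·15.5 + 2·185 = 416.5
D4: 3·21.2 + 2·416 = 895.6
D5: 3·34.8 + 2·489 = 1082.4
D6: 3·13.2 + 2·1581 = 3201.6
D7: 3·2.6 + 2·1146 = 2299.8
D8: 3·2.8 + 2·1507 = 3022.4
D9: 3·12.0 + 2·1817 = 3670.0
D10: 3·33.5 + 2·1568 = 3236.5
D11: 3·29.7 + 2·825 = 1739.1
D12: 3·8.4 + 2·624 = 1273.2
Lowest: D3 at 416.5.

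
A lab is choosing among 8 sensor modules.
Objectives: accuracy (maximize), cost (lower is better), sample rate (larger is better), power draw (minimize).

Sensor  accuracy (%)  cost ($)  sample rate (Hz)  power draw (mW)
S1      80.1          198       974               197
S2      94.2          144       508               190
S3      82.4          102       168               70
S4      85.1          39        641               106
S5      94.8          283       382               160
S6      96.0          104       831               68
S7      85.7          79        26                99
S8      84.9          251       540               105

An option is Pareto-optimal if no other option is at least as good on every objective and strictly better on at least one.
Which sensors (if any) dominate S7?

S1: worse on accuracy (80.1 vs 85.7).
S2: worse on cost (144 vs 79).
S3: worse on accuracy (82.4 vs 85.7).
S4: worse on accuracy (85.1 vs 85.7).
S5: worse on cost (283 vs 79).
S6: worse on cost (104 vs 79).
S8: worse on accuracy (84.9 vs 85.7).
No option dominates S7.

none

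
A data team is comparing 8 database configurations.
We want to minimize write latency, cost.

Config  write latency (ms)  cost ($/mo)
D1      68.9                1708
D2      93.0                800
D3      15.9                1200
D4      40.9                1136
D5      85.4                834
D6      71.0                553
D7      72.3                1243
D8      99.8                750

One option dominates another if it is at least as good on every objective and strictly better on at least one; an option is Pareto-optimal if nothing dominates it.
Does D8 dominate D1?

No

D8 vs D1: D8 is worse on write latency (99.8 vs 68.9), so it does not dominate D1.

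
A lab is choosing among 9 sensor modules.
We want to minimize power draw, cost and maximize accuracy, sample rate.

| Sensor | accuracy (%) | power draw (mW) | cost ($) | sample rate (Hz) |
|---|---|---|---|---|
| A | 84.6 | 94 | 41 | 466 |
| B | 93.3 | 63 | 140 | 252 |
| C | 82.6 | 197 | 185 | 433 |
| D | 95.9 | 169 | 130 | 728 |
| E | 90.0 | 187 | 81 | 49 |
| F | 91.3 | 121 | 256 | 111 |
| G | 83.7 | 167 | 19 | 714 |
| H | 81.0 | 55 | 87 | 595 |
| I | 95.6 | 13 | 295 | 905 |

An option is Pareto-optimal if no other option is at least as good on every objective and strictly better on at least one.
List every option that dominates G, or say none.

none

A: worse on cost (41 vs 19).
B: worse on cost (140 vs 19).
C: worse on accuracy (82.6 vs 83.7).
D: worse on power draw (169 vs 167).
E: worse on power draw (187 vs 167).
F: worse on cost (256 vs 19).
H: worse on accuracy (81.0 vs 83.7).
I: worse on cost (295 vs 19).
No option dominates G.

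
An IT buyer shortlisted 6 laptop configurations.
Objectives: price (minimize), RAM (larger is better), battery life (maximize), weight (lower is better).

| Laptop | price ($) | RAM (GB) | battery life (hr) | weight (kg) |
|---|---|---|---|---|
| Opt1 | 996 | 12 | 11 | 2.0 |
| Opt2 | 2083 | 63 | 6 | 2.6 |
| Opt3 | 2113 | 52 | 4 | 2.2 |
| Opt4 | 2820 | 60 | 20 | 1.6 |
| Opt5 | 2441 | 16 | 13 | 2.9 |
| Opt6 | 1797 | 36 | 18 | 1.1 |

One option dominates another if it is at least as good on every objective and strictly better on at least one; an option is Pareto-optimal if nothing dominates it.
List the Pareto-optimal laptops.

Opt1: not dominated (best price).
Opt2: not dominated (best RAM).
Opt3: not dominated.
Opt4: not dominated (best battery life).
Opt5: dominated by Opt6 (price 1797≤2441, RAM 36≥16, battery life 18≥13, weight 1.1≤2.9).
Opt6: not dominated (best weight).

Opt1, Opt2, Opt3, Opt4, Opt6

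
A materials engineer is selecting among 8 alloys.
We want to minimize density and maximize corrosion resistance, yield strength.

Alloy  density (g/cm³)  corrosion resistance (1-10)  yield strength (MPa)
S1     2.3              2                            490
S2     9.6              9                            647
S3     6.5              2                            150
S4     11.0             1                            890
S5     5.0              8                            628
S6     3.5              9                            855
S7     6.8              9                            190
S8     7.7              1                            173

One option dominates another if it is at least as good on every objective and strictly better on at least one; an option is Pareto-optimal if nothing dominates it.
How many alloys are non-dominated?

S1: not dominated (best density).
S2: dominated by S6 (density 3.5≤9.6, corrosion resistance 9≥9, yield strength 855≥647).
S3: dominated by S1 (density 2.3≤6.5, corrosion resistance 2≥2, yield strength 490≥150).
S4: not dominated (best yield strength).
S5: dominated by S6 (density 3.5≤5.0, corrosion resistance 9≥8, yield strength 855≥628).
S6: not dominated.
S7: dominated by S6 (density 3.5≤6.8, corrosion resistance 9≥9, yield strength 855≥190).
S8: dominated by S1 (density 2.3≤7.7, corrosion resistance 2≥1, yield strength 490≥173).
Pareto-optimal: S1, S4, S6 → 3.

3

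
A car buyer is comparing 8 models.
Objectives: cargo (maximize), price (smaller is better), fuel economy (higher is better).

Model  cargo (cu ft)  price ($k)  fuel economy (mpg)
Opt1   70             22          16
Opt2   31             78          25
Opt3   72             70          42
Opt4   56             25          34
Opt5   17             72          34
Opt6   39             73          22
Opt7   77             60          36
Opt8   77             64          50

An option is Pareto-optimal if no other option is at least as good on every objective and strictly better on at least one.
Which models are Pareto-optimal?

Opt1, Opt4, Opt7, Opt8

Opt1: not dominated (best price).
Opt2: dominated by Opt3 (cargo 72≥31, price 70≤78, fuel economy 42≥25).
Opt3: dominated by Opt8 (cargo 77≥72, price 64≤70, fuel economy 50≥42).
Opt4: not dominated.
Opt5: dominated by Opt3 (cargo 72≥17, price 70≤72, fuel economy 42≥34).
Opt6: dominated by Opt3 (cargo 72≥39, price 70≤73, fuel economy 42≥22).
Opt7: not dominated.
Opt8: not dominated (best fuel economy).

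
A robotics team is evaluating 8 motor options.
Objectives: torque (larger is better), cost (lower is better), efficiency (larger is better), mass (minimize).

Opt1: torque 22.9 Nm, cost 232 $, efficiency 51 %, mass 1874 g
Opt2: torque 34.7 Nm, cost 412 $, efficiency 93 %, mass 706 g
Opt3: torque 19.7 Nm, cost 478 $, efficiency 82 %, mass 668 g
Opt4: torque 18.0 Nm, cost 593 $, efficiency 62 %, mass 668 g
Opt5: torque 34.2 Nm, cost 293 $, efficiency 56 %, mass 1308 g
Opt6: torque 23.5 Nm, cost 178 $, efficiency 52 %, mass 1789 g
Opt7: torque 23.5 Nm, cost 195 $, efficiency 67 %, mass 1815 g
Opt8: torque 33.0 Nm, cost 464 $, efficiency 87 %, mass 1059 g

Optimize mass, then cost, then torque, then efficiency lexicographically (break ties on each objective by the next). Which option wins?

Opt3

First minimize mass: best is 668, kept {Opt3, Opt4}.
Then minimize cost: best is 478, kept {Opt3}.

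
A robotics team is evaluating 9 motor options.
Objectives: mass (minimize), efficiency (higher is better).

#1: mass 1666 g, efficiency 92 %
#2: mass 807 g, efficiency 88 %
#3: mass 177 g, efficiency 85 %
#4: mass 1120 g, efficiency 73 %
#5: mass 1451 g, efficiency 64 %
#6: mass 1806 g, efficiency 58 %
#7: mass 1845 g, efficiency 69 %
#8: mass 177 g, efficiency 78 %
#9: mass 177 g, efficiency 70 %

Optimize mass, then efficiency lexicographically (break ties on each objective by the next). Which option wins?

#3

First minimize mass: best is 177, kept {#3, #8, #9}.
Then maximize efficiency: best is 85, kept {#3}.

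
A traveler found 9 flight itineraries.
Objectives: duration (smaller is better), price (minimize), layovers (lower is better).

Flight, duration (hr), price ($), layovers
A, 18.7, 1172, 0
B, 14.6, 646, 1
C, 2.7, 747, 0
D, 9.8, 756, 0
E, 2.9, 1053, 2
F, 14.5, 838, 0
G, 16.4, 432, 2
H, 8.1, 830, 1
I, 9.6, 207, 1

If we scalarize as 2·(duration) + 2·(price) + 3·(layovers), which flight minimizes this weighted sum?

I

A: 2·18.7 + 2·1172 + 3·0 = 2381.4
B: 2·14.6 + 2·646 + 3·1 = 1324.2
C: 2·2.7 + 2·747 + 3·0 = 1499.4
D: 2·9.8 + 2·756 + 3·0 = 1531.6
E: 2·2.9 + 2·1053 + 3·2 = 2117.8
F: 2·14.5 + 2·838 + 3·0 = 1705.0
G: 2·16.4 + 2·432 + 3·2 = 902.8
H: 2·8.1 + 2·830 + 3·1 = 1679.2
I: 2·9.6 + 2·207 + 3·1 = 436.2
Lowest: I at 436.2.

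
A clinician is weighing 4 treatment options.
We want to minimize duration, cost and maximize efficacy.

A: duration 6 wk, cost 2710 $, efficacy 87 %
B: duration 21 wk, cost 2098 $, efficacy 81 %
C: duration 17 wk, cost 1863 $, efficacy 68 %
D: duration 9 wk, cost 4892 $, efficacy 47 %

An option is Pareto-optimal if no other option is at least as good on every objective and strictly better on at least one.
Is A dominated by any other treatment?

No

B: worse on duration (21 vs 6).
C: worse on duration (17 vs 6).
D: worse on duration (9 vs 6).
No option is at least as good as A on every objective and strictly better on one.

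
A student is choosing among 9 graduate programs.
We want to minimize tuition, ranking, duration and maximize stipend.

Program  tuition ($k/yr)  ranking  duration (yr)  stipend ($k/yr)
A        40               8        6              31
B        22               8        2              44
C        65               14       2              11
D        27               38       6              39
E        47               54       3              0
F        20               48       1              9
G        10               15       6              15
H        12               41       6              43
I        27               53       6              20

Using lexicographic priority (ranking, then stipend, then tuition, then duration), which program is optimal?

B

First minimize ranking: best is 8, kept {A, B}.
Then maximize stipend: best is 44, kept {B}.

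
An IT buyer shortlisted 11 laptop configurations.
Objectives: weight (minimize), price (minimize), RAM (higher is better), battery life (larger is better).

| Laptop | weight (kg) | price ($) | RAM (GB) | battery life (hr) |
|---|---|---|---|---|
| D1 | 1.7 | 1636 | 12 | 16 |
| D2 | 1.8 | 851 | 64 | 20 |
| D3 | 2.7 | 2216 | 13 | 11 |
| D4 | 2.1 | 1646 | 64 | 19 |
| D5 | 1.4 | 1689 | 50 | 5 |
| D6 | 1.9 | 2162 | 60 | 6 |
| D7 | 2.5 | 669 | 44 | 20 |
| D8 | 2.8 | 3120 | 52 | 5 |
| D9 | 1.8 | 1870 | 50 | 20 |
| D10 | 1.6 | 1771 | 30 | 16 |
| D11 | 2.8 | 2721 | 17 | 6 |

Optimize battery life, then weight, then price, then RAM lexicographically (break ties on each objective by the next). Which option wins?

D2

First maximize battery life: best is 20, kept {D2, D7, D9}.
Then minimize weight: best is 1.8, kept {D2, D9}.
Then minimize price: best is 851, kept {D2}.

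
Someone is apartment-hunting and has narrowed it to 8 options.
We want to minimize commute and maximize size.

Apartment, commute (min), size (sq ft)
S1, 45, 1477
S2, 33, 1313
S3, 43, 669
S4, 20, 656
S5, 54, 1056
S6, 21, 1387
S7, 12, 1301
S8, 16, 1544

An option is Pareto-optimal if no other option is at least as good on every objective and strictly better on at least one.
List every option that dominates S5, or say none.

S1: commute 45≤54, size 1477≥1056 — dominates S5.
S2: commute 33≤54, size 1313≥1056 — dominates S5.
S6: commute 21≤54, size 1387≥1056 — dominates S5.
S7: commute 12≤54, size 1301≥1056 — dominates S5.
S8: commute 16≤54, size 1544≥1056 — dominates S5.
Others (S3, S4) are each worse than S5 on at least one objective.

S1, S2, S6, S7, S8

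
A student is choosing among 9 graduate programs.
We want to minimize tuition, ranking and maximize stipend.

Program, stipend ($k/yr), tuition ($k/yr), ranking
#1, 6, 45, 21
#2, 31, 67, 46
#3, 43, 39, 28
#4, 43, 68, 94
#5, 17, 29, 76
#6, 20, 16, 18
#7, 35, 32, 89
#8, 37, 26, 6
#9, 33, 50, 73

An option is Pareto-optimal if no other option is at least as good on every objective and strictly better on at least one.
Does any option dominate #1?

Yes

#6 vs #1: stipend 20≥6, tuition 16≤45, ranking 18≤21 — #6 is at least as good on every objective and strictly better on at least one, so #6 dominates #1.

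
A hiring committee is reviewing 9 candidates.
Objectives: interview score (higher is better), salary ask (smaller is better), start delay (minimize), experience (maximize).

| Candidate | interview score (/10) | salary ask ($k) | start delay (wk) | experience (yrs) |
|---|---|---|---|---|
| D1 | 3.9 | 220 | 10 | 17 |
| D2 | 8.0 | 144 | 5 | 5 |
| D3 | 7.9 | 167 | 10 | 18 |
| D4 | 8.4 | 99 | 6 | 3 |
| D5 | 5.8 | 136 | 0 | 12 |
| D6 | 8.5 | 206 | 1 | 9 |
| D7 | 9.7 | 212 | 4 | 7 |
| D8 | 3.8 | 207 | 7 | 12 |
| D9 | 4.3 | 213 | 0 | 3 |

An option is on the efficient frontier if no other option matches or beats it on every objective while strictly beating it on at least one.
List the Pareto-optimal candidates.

D2, D3, D4, D5, D6, D7

D1: dominated by D3 (interview score 7.9≥3.9, salary ask 167≤220, start delay 10≤10, experience 18≥17).
D2: not dominated.
D3: not dominated (best experience).
D4: not dominated (best salary ask).
D5: not dominated.
D6: not dominated.
D7: not dominated (best interview score).
D8: dominated by D5 (interview score 5.8≥3.8, salary ask 136≤207, start delay 0≤7, experience 12≥12).
D9: dominated by D5 (interview score 5.8≥4.3, salary ask 136≤213, start delay 0≤0, experience 12≥3).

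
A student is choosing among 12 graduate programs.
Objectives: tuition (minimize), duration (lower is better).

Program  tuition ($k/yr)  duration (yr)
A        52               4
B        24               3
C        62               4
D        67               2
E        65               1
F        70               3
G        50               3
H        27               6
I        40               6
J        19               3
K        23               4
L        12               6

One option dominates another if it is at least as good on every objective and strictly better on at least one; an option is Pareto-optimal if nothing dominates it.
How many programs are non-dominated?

A: dominated by B (tuition 24≤52, duration 3≤4).
B: dominated by J (tuition 19≤24, duration 3≤3).
C: dominated by A (tuition 52≤62, duration 4≤4).
D: dominated by E (tuition 65≤67, duration 1≤2).
E: not dominated (best duration).
F: dominated by B (tuition 24≤70, duration 3≤3).
G: dominated by B (tuition 24≤50, duration 3≤3).
H: dominated by B (tuition 24≤27, duration 3≤6).
I: dominated by B (tuition 24≤40, duration 3≤6).
J: not dominated.
K: dominated by J (tuition 19≤23, duration 3≤4).
L: not dominated (best tuition).
Pareto-optimal: E, J, L → 3.

3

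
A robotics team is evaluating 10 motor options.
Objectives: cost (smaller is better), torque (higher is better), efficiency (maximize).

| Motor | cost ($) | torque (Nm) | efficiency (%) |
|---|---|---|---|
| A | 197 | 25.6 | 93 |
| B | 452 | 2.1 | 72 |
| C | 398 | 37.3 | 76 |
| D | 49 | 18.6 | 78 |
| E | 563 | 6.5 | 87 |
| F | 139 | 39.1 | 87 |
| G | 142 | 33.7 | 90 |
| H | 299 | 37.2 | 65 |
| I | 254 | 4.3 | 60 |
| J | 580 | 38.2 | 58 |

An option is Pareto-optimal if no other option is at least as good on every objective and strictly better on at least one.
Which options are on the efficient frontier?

A, D, F, G

A: not dominated (best efficiency).
B: dominated by A (cost 197≤452, torque 25.6≥2.1, efficiency 93≥72).
C: dominated by F (cost 139≤398, torque 39.1≥37.3, efficiency 87≥76).
D: not dominated (best cost).
E: dominated by A (cost 197≤563, torque 25.6≥6.5, efficiency 93≥87).
F: not dominated (best torque).
G: not dominated.
H: dominated by F (cost 139≤299, torque 39.1≥37.2, efficiency 87≥65).
I: dominated by A (cost 197≤254, torque 25.6≥4.3, efficiency 93≥60).
J: dominated by F (cost 139≤580, torque 39.1≥38.2, efficiency 87≥58).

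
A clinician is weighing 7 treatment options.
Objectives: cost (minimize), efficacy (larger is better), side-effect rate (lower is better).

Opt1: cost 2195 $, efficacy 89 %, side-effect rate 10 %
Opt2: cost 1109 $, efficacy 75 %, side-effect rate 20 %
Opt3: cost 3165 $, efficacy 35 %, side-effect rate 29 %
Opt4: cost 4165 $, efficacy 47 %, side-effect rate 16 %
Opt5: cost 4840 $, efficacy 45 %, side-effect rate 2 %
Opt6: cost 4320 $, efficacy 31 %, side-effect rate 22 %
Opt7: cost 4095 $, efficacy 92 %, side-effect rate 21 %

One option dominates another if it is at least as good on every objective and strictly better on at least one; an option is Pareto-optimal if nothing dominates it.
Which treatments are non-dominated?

Opt1, Opt2, Opt5, Opt7

Opt1: not dominated.
Opt2: not dominated (best cost).
Opt3: dominated by Opt1 (cost 2195≤3165, efficacy 89≥35, side-effect rate 10≤29).
Opt4: dominated by Opt1 (cost 2195≤4165, efficacy 89≥47, side-effect rate 10≤16).
Opt5: not dominated (best side-effect rate).
Opt6: dominated by Opt1 (cost 2195≤4320, efficacy 89≥31, side-effect rate 10≤22).
Opt7: not dominated (best efficacy).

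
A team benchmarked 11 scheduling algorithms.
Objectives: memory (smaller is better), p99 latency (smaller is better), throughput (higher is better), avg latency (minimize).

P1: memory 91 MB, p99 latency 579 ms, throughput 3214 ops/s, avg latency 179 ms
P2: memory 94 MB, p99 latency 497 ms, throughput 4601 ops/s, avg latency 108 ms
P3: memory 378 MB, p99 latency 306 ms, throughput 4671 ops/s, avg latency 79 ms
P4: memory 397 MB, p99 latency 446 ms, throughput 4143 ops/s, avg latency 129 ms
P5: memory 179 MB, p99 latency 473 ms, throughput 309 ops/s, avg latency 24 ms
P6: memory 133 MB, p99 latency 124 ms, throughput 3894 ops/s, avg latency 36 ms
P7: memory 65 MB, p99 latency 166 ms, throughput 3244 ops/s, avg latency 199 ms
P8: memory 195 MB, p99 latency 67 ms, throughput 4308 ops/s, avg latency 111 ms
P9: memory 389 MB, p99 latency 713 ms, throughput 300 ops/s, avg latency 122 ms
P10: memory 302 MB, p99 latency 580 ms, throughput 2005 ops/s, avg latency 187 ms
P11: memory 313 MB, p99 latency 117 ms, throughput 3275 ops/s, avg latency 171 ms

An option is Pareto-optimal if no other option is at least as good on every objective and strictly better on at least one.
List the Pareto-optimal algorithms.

P1: not dominated.
P2: not dominated.
P3: not dominated (best throughput).
P4: dominated by P3 (memory 378≤397, p99 latency 306≤446, throughput 4671≥4143, avg latency 79≤129).
P5: not dominated (best avg latency).
P6: not dominated.
P7: not dominated (best memory).
P8: not dominated (best p99 latency).
P9: dominated by P2 (memory 94≤389, p99 latency 497≤713, throughput 4601≥300, avg latency 108≤122).
P10: dominated by P1 (memory 91≤302, p99 latency 579≤580, throughput 3214≥2005, avg latency 179≤187).
P11: dominated by P8 (memory 195≤313, p99 latency 67≤117, throughput 4308≥3275, avg latency 111≤171).

P1, P2, P3, P5, P6, P7, P8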